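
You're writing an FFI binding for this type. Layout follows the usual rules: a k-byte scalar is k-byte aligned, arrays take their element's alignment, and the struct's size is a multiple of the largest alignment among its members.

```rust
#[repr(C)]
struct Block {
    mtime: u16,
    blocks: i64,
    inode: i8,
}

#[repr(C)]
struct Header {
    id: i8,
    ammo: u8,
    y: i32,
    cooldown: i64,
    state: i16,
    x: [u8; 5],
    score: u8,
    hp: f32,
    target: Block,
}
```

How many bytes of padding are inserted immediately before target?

4

Block: @0: mtime [2B, align 2] → 2; +6 pad (align 8); @8: blocks [8B, align 8] → 16; @16: inode [1B, align 1] → 17; +7 tail pad (align 8); size 24, align 8
@0: id [1B, align 1] → 1
@1: ammo [1B, align 1] → 2
+2 pad (align 4)
@4: y [4B, align 4] → 8
@8: cooldown [8B, align 8] → 16
@16: state [2B, align 2] → 18
@18: x [5B, align 1] → 23
@23: score [1B, align 1] → 24
@24: hp [4B, align 4] → 28
+4 pad (align 8)
@32: target [24B, align 8] → 56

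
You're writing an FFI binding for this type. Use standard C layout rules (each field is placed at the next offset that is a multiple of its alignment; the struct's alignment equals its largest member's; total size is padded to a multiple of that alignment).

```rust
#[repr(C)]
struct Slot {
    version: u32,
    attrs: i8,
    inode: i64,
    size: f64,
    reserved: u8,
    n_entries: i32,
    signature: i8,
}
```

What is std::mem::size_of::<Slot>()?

0..4  version  (4B, 4-aligned)
4..5  attrs  (1B, 1-aligned)
5..8  -- padding (3B)
8..16  inode  (8B, 8-aligned)
16..24  size  (8B, 8-aligned)
24..25  reserved  (1B, 1-aligned)
25..28  -- padding (3B)
28..32  n_entries  (4B, 4-aligned)
32..33  signature  (1B, 1-aligned)
33..40  -- tail padding (7B)
sizeof = 40, alignof = 8

40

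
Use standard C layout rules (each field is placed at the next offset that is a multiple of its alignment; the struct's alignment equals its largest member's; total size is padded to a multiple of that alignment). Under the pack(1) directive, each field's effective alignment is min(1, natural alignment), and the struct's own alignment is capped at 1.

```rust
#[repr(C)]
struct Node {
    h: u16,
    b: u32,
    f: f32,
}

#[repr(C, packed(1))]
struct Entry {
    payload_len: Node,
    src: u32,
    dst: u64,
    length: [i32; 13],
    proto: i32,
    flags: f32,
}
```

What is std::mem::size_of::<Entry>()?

Node: @0: h [2B, align 2] → 2; +2 pad (align 4); @4: b [4B, align 4] → 8; @8: f [4B, align 4] → 12; size 12, align 4
@0: payload_len [12B, align 1] → 12
@12: src [4B, align 1] → 16
@16: dst [8B, align 1] → 24
@24: length [52B, align 1] → 76
@76: proto [4B, align 1] → 80
@80: flags [4B, align 1] → 84
size 84, align 1

84 bytes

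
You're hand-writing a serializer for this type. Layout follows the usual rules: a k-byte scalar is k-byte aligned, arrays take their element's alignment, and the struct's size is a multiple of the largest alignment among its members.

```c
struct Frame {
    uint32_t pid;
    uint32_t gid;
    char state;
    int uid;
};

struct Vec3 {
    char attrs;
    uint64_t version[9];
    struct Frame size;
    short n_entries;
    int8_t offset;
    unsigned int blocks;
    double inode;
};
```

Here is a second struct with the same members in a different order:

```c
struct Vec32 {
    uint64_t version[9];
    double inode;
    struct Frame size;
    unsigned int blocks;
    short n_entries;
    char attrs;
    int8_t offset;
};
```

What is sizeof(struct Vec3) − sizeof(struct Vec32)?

8

Frame: 0..4  pid  (4B, 4-aligned); 4..8  gid  (4B, 4-aligned); 8..9  state  (1B, 1-aligned); 9..12  -- padding (3B); 12..16  uid  (4B, 4-aligned); sizeof = 16, alignof = 4
0..1  attrs  (1B, 1-aligned)
1..8  -- padding (7B)
8..80  version  (72B, 8-aligned)
80..96  size  (16B, 4-aligned)
96..98  n_entries  (2B, 2-aligned)
98..99  offset  (1B, 1-aligned)
99..100  -- padding (1B)
100..104  blocks  (4B, 4-aligned)
104..112  inode  (8B, 8-aligned)
sizeof = 112, alignof = 8
— Vec32 —
0..72  version  (72B, 8-aligned)
72..80  inode  (8B, 8-aligned)
80..96  size  (16B, 4-aligned)
96..100  blocks  (4B, 4-aligned)
100..102  n_entries  (2B, 2-aligned)
102..103  attrs  (1B, 1-aligned)
103..104  offset  (1B, 1-aligned)
sizeof = 104, alignof = 8
112 − 104 = 8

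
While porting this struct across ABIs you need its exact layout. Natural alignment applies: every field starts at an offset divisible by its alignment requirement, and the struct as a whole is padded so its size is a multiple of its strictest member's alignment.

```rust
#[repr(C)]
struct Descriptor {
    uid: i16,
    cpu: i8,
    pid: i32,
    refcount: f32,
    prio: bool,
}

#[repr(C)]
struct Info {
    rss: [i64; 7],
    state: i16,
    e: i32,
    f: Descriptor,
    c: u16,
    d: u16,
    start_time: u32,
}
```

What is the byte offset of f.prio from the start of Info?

Descriptor: 0..2  uid  (2B, 2-aligned); 2..3  cpu  (1B, 1-aligned); 3..4  -- padding (1B); 4..8  pid  (4B, 4-aligned); 8..12  refcount  (4B, 4-aligned); 12..13  prio  (1B, 1-aligned); 13..16  -- tail padding (3B); sizeof = 16, alignof = 4
0..56  rss  (56B, 8-aligned)
56..58  state  (2B, 2-aligned)
58..60  -- padding (2B)
60..64  e  (4B, 4-aligned)
64..80  f  (16B, 4-aligned)
within Descriptor: prio at 12
64 + 12 = 76

76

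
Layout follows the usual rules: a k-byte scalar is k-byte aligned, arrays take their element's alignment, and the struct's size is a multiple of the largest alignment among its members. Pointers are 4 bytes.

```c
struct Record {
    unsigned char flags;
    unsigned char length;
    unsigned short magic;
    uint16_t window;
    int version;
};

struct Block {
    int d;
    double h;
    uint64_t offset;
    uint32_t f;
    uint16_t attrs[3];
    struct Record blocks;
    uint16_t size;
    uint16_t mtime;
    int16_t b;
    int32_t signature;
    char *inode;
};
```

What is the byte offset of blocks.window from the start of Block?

Record: flags at 0 (size 1, align 1) → ends 1; length at 1 (size 1, align 1) → ends 2; magic at 2 (size 2, align 2) → ends 4; window at 4 (size 2, align 2) → ends 6; pad 2 to align 4 for version; version at 8 (size 4, align 4) → ends 12; total 12 bytes, alignment 4
d at 0 (size 4, align 4) → ends 4
pad 4 to align 8 for h
h at 8 (size 8, align 8) → ends 16
offset at 16 (size 8, align 8) → ends 24
f at 24 (size 4, align 4) → ends 28
attrs at 28 (size 6, align 2) → ends 34
pad 2 to align 4 for blocks
blocks at 36 (size 12, align 4) → ends 48
within Record: window at 4
36 + 4 = 40

40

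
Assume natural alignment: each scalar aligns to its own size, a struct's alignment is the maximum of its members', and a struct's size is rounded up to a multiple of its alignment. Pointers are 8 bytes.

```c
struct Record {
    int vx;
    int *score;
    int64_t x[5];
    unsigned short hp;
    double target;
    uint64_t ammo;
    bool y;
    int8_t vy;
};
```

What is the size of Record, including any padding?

vx at 0 (size 4, align 4) → ends 4
pad 4 to align 8 for score
score at 8 (size 8, align 8) → ends 16
x at 16 (size 40, align 8) → ends 56
hp at 56 (size 2, align 2) → ends 58
pad 6 to align 8 for target
target at 64 (size 8, align 8) → ends 72
ammo at 72 (size 8, align 8) → ends 80
y at 80 (size 1, align 1) → ends 81
vy at 81 (size 1, align 1) → ends 82
tail pad 6 to reach multiple of 8
total 88 bytes, alignment 8

88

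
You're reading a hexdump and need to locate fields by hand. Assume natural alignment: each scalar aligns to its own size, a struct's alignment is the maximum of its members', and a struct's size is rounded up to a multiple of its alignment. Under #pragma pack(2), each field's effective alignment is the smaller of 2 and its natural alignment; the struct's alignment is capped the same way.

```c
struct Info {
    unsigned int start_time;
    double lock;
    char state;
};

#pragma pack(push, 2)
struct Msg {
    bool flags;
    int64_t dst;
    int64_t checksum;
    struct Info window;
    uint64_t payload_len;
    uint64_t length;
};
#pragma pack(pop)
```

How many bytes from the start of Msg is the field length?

Info: start_time at 0 (size 4, align 4) → ends 4; pad 4 to align 8 for lock; lock at 8 (size 8, align 8) → ends 16; state at 16 (size 1, align 1) → ends 17; tail pad 7 to reach multiple of 8; total 24 bytes, alignment 8
flags at 0 (size 1, align 1) → ends 1
pad 1 to align 2 for dst
dst at 2 (size 8, align 2) → ends 10
checksum at 10 (size 8, align 2) → ends 18
window at 18 (size 24, align 2) → ends 42
payload_len at 42 (size 8, align 2) → ends 50
length at 50 (size 8, align 2) → ends 58

50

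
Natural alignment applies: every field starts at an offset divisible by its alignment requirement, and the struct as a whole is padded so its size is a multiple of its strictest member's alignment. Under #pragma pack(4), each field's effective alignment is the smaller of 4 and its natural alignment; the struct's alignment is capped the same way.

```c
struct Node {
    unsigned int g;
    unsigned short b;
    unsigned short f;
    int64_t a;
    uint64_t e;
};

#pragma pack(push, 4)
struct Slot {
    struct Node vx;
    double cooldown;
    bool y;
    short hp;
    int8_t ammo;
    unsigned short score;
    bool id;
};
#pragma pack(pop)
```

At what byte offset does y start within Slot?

Node: @0: g [4B, align 4] → 4; @4: b [2B, align 2] → 6; @6: f [2B, align 2] → 8; @8: a [8B, align 8] → 16; @16: e [8B, align 8] → 24; size 24, align 8
@0: vx [24B, align 4] → 24
@24: cooldown [8B, align 4] → 32
@32: y [1B, align 1] → 33

32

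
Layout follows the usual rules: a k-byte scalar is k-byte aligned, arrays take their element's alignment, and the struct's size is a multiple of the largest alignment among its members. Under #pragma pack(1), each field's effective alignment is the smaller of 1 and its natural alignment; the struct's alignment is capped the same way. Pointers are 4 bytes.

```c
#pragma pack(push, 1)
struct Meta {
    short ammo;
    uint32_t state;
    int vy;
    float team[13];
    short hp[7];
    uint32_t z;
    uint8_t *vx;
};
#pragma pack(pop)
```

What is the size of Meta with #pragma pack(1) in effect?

ammo at 0 (size 2, align 1) → ends 2
state at 2 (size 4, align 1) → ends 6
vy at 6 (size 4, align 1) → ends 10
team at 10 (size 52, align 1) → ends 62
hp at 62 (size 14, align 1) → ends 76
z at 76 (size 4, align 1) → ends 80
vx at 80 (size 4, align 1) → ends 84
total 84 bytes, alignment 1

84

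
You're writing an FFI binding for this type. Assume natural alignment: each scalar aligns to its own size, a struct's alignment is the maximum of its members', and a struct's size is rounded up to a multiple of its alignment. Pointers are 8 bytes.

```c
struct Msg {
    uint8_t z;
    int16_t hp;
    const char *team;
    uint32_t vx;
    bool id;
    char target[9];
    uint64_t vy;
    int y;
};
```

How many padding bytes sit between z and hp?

1

@0: z [1B, align 1] → 1
+1 pad (align 2)
@2: hp [2B, align 2] → 4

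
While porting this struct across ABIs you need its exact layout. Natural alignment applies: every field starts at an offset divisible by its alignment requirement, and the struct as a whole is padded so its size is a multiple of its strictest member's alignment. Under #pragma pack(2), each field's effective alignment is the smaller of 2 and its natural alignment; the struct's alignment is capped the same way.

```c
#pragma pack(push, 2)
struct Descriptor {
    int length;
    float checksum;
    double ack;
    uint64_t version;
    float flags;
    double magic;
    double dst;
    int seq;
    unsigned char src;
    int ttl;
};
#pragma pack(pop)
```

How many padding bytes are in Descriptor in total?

length at 0 (size 4, align 2) → ends 4
checksum at 4 (size 4, align 2) → ends 8
ack at 8 (size 8, align 2) → ends 16
version at 16 (size 8, align 2) → ends 24
flags at 24 (size 4, align 2) → ends 28
magic at 28 (size 8, align 2) → ends 36
dst at 36 (size 8, align 2) → ends 44
seq at 44 (size 4, align 2) → ends 48
src at 48 (size 1, align 1) → ends 49
pad 1 to align 2 for ttl
ttl at 50 (size 4, align 2) → ends 54
total 54 bytes, alignment 2
data bytes 53, size 54 → padding 1

1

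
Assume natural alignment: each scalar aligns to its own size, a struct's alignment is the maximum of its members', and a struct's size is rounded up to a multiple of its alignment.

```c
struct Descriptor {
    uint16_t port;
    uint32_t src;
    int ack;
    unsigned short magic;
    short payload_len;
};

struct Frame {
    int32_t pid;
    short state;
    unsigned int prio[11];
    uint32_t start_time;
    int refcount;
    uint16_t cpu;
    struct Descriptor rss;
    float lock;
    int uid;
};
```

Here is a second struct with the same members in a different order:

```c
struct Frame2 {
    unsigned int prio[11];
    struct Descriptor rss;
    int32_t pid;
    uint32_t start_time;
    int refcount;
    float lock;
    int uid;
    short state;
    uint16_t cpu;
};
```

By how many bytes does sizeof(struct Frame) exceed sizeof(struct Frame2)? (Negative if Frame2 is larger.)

4

Descriptor: 0..2  port  (2B, 2-aligned); 2..4  -- padding (2B); 4..8  src  (4B, 4-aligned); 8..12  ack  (4B, 4-aligned); 12..14  magic  (2B, 2-aligned); 14..16  payload_len  (2B, 2-aligned); sizeof = 16, alignof = 4
0..4  pid  (4B, 4-aligned)
4..6  state  (2B, 2-aligned)
6..8  -- padding (2B)
8..52  prio  (44B, 4-aligned)
52..56  start_time  (4B, 4-aligned)
56..60  refcount  (4B, 4-aligned)
60..62  cpu  (2B, 2-aligned)
62..64  -- padding (2B)
64..80  rss  (16B, 4-aligned)
80..84  lock  (4B, 4-aligned)
84..88  uid  (4B, 4-aligned)
sizeof = 88, alignof = 4
— Frame2 —
0..44  prio  (44B, 4-aligned)
44..60  rss  (16B, 4-aligned)
60..64  pid  (4B, 4-aligned)
64..68  start_time  (4B, 4-aligned)
68..72  refcount  (4B, 4-aligned)
72..76  lock  (4B, 4-aligned)
76..80  uid  (4B, 4-aligned)
80..82  state  (2B, 2-aligned)
82..84  cpu  (2B, 2-aligned)
sizeof = 84, alignof = 4
88 − 84 = 4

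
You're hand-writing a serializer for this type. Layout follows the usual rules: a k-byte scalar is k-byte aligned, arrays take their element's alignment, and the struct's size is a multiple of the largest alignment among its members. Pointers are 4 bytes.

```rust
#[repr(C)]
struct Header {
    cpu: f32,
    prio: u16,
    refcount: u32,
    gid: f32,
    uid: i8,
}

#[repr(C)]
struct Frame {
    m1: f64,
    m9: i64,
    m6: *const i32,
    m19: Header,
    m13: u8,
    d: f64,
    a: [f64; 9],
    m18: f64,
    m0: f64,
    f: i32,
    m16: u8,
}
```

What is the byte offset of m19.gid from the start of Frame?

32

Header: cpu at 0 (size 4, align 4) → ends 4; prio at 4 (size 2, align 2) → ends 6; pad 2 to align 4 for refcount; refcount at 8 (size 4, align 4) → ends 12; gid at 12 (size 4, align 4) → ends 16; uid at 16 (size 1, align 1) → ends 17; tail pad 3 to reach multiple of 4; total 20 bytes, alignment 4
m1 at 0 (size 8, align 8) → ends 8
m9 at 8 (size 8, align 8) → ends 16
m6 at 16 (size 4, align 4) → ends 20
m19 at 20 (size 20, align 4) → ends 40
within Header: gid at 12
20 + 12 = 32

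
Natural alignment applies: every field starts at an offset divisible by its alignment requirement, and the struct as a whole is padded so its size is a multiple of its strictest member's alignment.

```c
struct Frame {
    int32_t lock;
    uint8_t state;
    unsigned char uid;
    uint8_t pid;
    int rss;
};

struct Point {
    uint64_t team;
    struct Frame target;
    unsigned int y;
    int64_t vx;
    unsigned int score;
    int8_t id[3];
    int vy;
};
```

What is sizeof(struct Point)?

48

Frame: @0: lock [4B, align 4] → 4; @4: state [1B, align 1] → 5; @5: uid [1B, align 1] → 6; @6: pid [1B, align 1] → 7; +1 pad (align 4); @8: rss [4B, align 4] → 12; size 12, align 4
@0: team [8B, align 8] → 8
@8: target [12B, align 4] → 20
@20: y [4B, align 4] → 24
@24: vx [8B, align 8] → 32
@32: score [4B, align 4] → 36
@36: id [3B, align 1] → 39
+1 pad (align 4)
@40: vy [4B, align 4] → 44
+4 tail pad (align 8)
size 48, align 8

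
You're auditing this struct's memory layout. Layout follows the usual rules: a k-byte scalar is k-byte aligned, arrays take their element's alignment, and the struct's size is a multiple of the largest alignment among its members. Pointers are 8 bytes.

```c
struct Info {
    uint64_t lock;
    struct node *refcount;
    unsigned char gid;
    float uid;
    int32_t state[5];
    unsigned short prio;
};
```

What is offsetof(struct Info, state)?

24

0..8  lock  (8B, 8-aligned)
8..16  refcount  (8B, 8-aligned)
16..17  gid  (1B, 1-aligned)
17..20  -- padding (3B)
20..24  uid  (4B, 4-aligned)
24..44  state  (20B, 4-aligned)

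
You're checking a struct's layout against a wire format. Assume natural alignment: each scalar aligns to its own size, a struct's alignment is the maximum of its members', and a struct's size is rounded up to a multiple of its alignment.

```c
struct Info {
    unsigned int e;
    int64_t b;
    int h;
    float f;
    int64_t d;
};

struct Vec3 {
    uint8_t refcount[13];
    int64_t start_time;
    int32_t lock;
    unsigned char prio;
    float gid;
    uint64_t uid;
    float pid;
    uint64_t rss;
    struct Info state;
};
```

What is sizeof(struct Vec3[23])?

Info: e at 0 (size 4, align 4) → ends 4; pad 4 to align 8 for b; b at 8 (size 8, align 8) → ends 16; h at 16 (size 4, align 4) → ends 20; f at 20 (size 4, align 4) → ends 24; d at 24 (size 8, align 8) → ends 32; total 32 bytes, alignment 8
refcount at 0 (size 13, align 1) → ends 13
pad 3 to align 8 for start_time
start_time at 16 (size 8, align 8) → ends 24
lock at 24 (size 4, align 4) → ends 28
prio at 28 (size 1, align 1) → ends 29
pad 3 to align 4 for gid
gid at 32 (size 4, align 4) → ends 36
pad 4 to align 8 for uid
uid at 40 (size 8, align 8) → ends 48
pid at 48 (size 4, align 4) → ends 52
pad 4 to align 8 for rss
rss at 56 (size 8, align 8) → ends 64
state at 64 (size 32, align 8) → ends 96
total 96 bytes, alignment 8
array of 23: 23 × 96 = 2208

2208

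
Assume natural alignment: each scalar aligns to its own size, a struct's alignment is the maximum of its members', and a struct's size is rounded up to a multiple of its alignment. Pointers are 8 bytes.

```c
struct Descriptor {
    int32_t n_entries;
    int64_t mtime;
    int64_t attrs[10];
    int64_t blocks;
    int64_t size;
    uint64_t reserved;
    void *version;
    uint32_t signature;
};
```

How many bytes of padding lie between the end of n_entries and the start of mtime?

0..4  n_entries  (4B, 4-aligned)
4..8  -- padding (4B)
8..16  mtime  (8B, 8-aligned)

4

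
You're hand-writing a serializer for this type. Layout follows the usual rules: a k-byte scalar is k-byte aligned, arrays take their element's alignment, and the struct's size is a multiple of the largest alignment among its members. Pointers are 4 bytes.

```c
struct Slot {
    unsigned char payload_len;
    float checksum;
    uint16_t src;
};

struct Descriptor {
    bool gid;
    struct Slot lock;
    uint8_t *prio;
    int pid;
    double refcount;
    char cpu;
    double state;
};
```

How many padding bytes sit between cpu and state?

Slot: payload_len at 0 (size 1, align 1) → ends 1; pad 3 to align 4 for checksum; checksum at 4 (size 4, align 4) → ends 8; src at 8 (size 2, align 2) → ends 10; tail pad 2 to reach multiple of 4; total 12 bytes, alignment 4
gid at 0 (size 1, align 1) → ends 1
pad 3 to align 4 for lock
lock at 4 (size 12, align 4) → ends 16
prio at 16 (size 4, align 4) → ends 20
pid at 20 (size 4, align 4) → ends 24
refcount at 24 (size 8, align 8) → ends 32
cpu at 32 (size 1, align 1) → ends 33
pad 7 to align 8 for state
state at 40 (size 8, align 8) → ends 48

7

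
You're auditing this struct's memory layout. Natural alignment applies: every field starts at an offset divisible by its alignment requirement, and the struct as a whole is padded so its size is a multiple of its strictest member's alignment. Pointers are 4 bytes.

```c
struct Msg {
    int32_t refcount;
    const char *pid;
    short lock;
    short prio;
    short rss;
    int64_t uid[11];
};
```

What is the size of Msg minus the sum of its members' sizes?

@0: refcount [4B, align 4] → 4
@4: pid [4B, align 4] → 8
@8: lock [2B, align 2] → 10
@10: prio [2B, align 2] → 12
@12: rss [2B, align 2] → 14
+2 pad (align 8)
@16: uid [88B, align 8] → 104
size 104, align 8
data bytes 102, size 104 → padding 2

2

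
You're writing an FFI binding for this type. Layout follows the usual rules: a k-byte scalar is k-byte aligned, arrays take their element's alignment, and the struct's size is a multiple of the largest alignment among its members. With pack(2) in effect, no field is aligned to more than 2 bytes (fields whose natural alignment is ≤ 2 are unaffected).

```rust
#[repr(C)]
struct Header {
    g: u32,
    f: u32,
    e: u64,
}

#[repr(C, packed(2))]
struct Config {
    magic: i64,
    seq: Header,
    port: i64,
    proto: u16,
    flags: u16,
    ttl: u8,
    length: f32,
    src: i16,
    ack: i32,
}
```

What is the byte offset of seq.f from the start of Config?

12

Header: @0: g [4B, align 4] → 4; @4: f [4B, align 4] → 8; @8: e [8B, align 8] → 16; size 16, align 8
@0: magic [8B, align 2] → 8
@8: seq [16B, align 2] → 24
within Header: f at 4
8 + 4 = 12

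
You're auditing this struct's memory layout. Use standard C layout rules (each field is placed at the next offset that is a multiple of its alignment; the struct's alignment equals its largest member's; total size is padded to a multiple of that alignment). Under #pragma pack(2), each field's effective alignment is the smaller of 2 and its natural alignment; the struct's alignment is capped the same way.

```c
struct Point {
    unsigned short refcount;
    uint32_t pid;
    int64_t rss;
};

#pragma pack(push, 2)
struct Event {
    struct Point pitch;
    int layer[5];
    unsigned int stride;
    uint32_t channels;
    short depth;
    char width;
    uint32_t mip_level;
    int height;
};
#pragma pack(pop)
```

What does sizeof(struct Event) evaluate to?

56 bytes

Point: 0..2  refcount  (2B, 2-aligned); 2..4  -- padding (2B); 4..8  pid  (4B, 4-aligned); 8..16  rss  (8B, 8-aligned); sizeof = 16, alignof = 8
0..16  pitch  (16B, 2-aligned)
16..36  layer  (20B, 2-aligned)
36..40  stride  (4B, 2-aligned)
40..44  channels  (4B, 2-aligned)
44..46  depth  (2B, 2-aligned)
46..47  width  (1B, 1-aligned)
47..48  -- padding (1B)
48..52  mip_level  (4B, 2-aligned)
52..56  height  (4B, 2-aligned)
sizeof = 56, alignof = 2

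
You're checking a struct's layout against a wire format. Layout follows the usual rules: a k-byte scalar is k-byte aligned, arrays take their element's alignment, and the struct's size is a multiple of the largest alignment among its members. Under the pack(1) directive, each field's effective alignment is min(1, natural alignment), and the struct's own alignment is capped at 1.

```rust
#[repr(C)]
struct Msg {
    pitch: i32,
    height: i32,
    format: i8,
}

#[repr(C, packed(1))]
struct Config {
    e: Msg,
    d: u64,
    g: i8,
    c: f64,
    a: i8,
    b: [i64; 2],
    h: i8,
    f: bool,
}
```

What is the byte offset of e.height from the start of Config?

4

Msg: @0: pitch [4B, align 4] → 4; @4: height [4B, align 4] → 8; @8: format [1B, align 1] → 9; +3 tail pad (align 4); size 12, align 4
@0: e [12B, align 1] → 12
within Msg: height at 4
0 + 4 = 4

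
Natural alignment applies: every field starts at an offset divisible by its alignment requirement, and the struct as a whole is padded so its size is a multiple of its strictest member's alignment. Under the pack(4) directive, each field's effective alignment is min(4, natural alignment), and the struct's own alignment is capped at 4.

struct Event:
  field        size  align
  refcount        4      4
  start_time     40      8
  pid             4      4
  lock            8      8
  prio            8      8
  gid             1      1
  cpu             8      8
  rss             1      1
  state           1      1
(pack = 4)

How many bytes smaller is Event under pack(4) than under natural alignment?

16

natural layout:
  @0: refcount [4B, align 4] → 4
  +4 pad (align 8)
  @8: start_time [40B, align 8] → 48
  @48: pid [4B, align 4] → 52
  +4 pad (align 8)
  @56: lock [8B, align 8] → 64
  @64: prio [8B, align 8] → 72
  @72: gid [1B, align 1] → 73
  +7 pad (align 8)
  @80: cpu [8B, align 8] → 88
  @88: rss [1B, align 1] → 89
  @89: state [1B, align 1] → 90
  +6 tail pad (align 8)
  size 96, align 8
packed(4) layout:
  @0: refcount [4B, align 4] → 4
  @4: start_time [40B, align 4] → 44
  @44: pid [4B, align 4] → 48
  @48: lock [8B, align 4] → 56
  @56: prio [8B, align 4] → 64
  @64: gid [1B, align 1] → 65
  +3 pad (align 4)
  @68: cpu [8B, align 4] → 76
  @76: rss [1B, align 1] → 77
  @77: state [1B, align 1] → 78
  +2 tail pad (align 4)
  size 80, align 4
96 − 80 = 16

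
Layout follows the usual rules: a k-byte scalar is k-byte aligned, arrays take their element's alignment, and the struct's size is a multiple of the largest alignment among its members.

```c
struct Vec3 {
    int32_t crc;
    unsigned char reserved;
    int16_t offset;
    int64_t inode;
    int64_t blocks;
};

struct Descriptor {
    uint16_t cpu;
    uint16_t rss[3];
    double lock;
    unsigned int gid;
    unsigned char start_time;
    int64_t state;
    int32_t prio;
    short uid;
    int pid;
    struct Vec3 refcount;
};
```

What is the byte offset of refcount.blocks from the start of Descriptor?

Vec3: 0..4  crc  (4B, 4-aligned); 4..5  reserved  (1B, 1-aligned); 5..6  -- padding (1B); 6..8  offset  (2B, 2-aligned); 8..16  inode  (8B, 8-aligned); 16..24  blocks  (8B, 8-aligned); sizeof = 24, alignof = 8
0..2  cpu  (2B, 2-aligned)
2..8  rss  (6B, 2-aligned)
8..16  lock  (8B, 8-aligned)
16..20  gid  (4B, 4-aligned)
20..21  start_time  (1B, 1-aligned)
21..24  -- padding (3B)
24..32  state  (8B, 8-aligned)
32..36  prio  (4B, 4-aligned)
36..38  uid  (2B, 2-aligned)
38..40  -- padding (2B)
40..44  pid  (4B, 4-aligned)
44..48  -- padding (4B)
48..72  refcount  (24B, 8-aligned)
within Vec3: blocks at 16
48 + 16 = 64

64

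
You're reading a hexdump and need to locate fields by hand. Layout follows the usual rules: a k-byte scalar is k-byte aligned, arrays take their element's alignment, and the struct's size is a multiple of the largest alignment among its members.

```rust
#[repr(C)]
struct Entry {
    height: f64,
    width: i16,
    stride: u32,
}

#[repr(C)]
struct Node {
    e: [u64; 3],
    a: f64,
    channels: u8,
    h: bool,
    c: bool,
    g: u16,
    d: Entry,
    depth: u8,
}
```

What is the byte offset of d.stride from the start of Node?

Entry: 0..8  height  (8B, 8-aligned); 8..10  width  (2B, 2-aligned); 10..12  -- padding (2B); 12..16  stride  (4B, 4-aligned); sizeof = 16, alignof = 8
0..24  e  (24B, 8-aligned)
24..32  a  (8B, 8-aligned)
32..33  channels  (1B, 1-aligned)
33..34  h  (1B, 1-aligned)
34..35  c  (1B, 1-aligned)
35..36  -- padding (1B)
36..38  g  (2B, 2-aligned)
38..40  -- padding (2B)
40..56  d  (16B, 8-aligned)
within Entry: stride at 12
40 + 12 = 52

52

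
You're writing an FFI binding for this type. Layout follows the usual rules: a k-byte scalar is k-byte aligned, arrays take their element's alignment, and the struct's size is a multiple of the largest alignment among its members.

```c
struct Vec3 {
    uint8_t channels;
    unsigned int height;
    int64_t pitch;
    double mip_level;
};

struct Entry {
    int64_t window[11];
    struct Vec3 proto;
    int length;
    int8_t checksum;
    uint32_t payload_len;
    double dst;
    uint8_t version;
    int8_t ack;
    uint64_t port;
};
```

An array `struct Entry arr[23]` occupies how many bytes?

3496

Vec3: channels at 0 (size 1, align 1) → ends 1; pad 3 to align 4 for height; height at 4 (size 4, align 4) → ends 8; pitch at 8 (size 8, align 8) → ends 16; mip_level at 16 (size 8, align 8) → ends 24; total 24 bytes, alignment 8
window at 0 (size 88, align 8) → ends 88
proto at 88 (size 24, align 8) → ends 112
length at 112 (size 4, align 4) → ends 116
checksum at 116 (size 1, align 1) → ends 117
pad 3 to align 4 for payload_len
payload_len at 120 (size 4, align 4) → ends 124
pad 4 to align 8 for dst
dst at 128 (size 8, align 8) → ends 136
version at 136 (size 1, align 1) → ends 137
ack at 137 (size 1, align 1) → ends 138
pad 6 to align 8 for port
port at 144 (size 8, align 8) → ends 152
total 152 bytes, alignment 8
array of 23: 23 × 152 = 3496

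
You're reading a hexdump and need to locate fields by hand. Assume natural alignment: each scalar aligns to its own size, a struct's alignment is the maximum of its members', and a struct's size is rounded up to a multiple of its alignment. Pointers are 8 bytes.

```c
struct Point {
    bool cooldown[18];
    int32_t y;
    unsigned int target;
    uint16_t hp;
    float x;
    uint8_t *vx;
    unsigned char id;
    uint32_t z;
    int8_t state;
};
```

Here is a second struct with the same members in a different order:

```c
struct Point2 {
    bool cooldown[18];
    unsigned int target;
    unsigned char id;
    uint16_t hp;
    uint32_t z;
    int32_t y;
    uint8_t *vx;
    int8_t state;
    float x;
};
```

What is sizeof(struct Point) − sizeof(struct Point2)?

8

0..18  cooldown  (18B, 1-aligned)
18..20  -- padding (2B)
20..24  y  (4B, 4-aligned)
24..28  target  (4B, 4-aligned)
28..30  hp  (2B, 2-aligned)
30..32  -- padding (2B)
32..36  x  (4B, 4-aligned)
36..40  -- padding (4B)
40..48  vx  (8B, 8-aligned)
48..49  id  (1B, 1-aligned)
49..52  -- padding (3B)
52..56  z  (4B, 4-aligned)
56..57  state  (1B, 1-aligned)
57..64  -- tail padding (7B)
sizeof = 64, alignof = 8
— Point2 —
0..18  cooldown  (18B, 1-aligned)
18..20  -- padding (2B)
20..24  target  (4B, 4-aligned)
24..25  id  (1B, 1-aligned)
25..26  -- padding (1B)
26..28  hp  (2B, 2-aligned)
28..32  z  (4B, 4-aligned)
32..36  y  (4B, 4-aligned)
36..40  -- padding (4B)
40..48  vx  (8B, 8-aligned)
48..49  state  (1B, 1-aligned)
49..52  -- padding (3B)
52..56  x  (4B, 4-aligned)
sizeof = 56, alignof = 8
64 − 56 = 8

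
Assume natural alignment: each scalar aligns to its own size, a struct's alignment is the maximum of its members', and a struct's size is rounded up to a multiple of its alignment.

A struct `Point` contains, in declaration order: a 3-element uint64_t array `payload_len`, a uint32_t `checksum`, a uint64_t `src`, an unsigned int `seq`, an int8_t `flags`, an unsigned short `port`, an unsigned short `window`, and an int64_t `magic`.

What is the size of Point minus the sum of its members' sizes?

@0: payload_len [24B, align 8] → 24
@24: checksum [4B, align 4] → 28
+4 pad (align 8)
@32: src [8B, align 8] → 40
@40: seq [4B, align 4] → 44
@44: flags [1B, align 1] → 45
+1 pad (align 2)
@46: port [2B, align 2] → 48
@48: window [2B, align 2] → 50
+6 pad (align 8)
@56: magic [8B, align 8] → 64
size 64, align 8
data bytes 53, size 64 → padding 11

11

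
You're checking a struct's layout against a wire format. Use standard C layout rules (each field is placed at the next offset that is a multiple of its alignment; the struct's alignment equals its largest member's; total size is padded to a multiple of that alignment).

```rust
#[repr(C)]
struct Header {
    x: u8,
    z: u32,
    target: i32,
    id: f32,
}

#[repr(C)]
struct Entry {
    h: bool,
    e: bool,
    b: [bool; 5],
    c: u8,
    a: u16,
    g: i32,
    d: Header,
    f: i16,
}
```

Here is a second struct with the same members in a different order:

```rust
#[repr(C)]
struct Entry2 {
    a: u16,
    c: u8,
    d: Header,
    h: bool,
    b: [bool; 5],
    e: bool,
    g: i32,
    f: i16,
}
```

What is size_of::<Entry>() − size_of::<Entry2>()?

0

Header: @0: x [1B, align 1] → 1; +3 pad (align 4); @4: z [4B, align 4] → 8; @8: target [4B, align 4] → 12; @12: id [4B, align 4] → 16; size 16, align 4
@0: h [1B, align 1] → 1
@1: e [1B, align 1] → 2
@2: b [5B, align 1] → 7
@7: c [1B, align 1] → 8
@8: a [2B, align 2] → 10
+2 pad (align 4)
@12: g [4B, align 4] → 16
@16: d [16B, align 4] → 32
@32: f [2B, align 2] → 34
+2 tail pad (align 4)
size 36, align 4
— Entry2 —
@0: a [2B, align 2] → 2
@2: c [1B, align 1] → 3
+1 pad (align 4)
@4: d [16B, align 4] → 20
@20: h [1B, align 1] → 21
@21: b [5B, align 1] → 26
@26: e [1B, align 1] → 27
+1 pad (align 4)
@28: g [4B, align 4] → 32
@32: f [2B, align 2] → 34
+2 tail pad (align 4)
size 36, align 4
36 − 36 = 0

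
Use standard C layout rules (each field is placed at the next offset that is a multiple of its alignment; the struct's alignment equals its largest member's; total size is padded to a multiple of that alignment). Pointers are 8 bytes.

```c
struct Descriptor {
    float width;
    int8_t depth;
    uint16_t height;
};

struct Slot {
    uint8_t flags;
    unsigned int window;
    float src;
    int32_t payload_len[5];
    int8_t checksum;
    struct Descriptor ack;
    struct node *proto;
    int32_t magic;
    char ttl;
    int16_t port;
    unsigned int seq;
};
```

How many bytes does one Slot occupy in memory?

Descriptor: width at 0 (size 4, align 4) → ends 4; depth at 4 (size 1, align 1) → ends 5; pad 1 to align 2 for height; height at 6 (size 2, align 2) → ends 8; total 8 bytes, alignment 4
flags at 0 (size 1, align 1) → ends 1
pad 3 to align 4 for window
window at 4 (size 4, align 4) → ends 8
src at 8 (size 4, align 4) → ends 12
payload_len at 12 (size 20, align 4) → ends 32
checksum at 32 (size 1, align 1) → ends 33
pad 3 to align 4 for ack
ack at 36 (size 8, align 4) → ends 44
pad 4 to align 8 for proto
proto at 48 (size 8, align 8) → ends 56
magic at 56 (size 4, align 4) → ends 60
ttl at 60 (size 1, align 1) → ends 61
pad 1 to align 2 for port
port at 62 (size 2, align 2) → ends 64
seq at 64 (size 4, align 4) → ends 68
tail pad 4 to reach multiple of 8
total 72 bytes, alignment 8

72 bytes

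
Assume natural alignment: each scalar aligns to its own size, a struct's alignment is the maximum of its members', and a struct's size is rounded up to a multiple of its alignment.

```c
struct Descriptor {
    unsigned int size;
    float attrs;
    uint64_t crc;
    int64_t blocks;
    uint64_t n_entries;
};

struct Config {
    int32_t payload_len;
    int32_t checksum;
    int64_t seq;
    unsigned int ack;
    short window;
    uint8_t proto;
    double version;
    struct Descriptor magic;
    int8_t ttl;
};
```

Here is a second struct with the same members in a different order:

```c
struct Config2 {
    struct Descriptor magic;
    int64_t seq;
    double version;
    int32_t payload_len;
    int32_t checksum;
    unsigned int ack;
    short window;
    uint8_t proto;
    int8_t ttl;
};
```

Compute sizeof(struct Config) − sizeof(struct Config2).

Descriptor: size at 0 (size 4, align 4) → ends 4; attrs at 4 (size 4, align 4) → ends 8; crc at 8 (size 8, align 8) → ends 16; blocks at 16 (size 8, align 8) → ends 24; n_entries at 24 (size 8, align 8) → ends 32; total 32 bytes, alignment 8
payload_len at 0 (size 4, align 4) → ends 4
checksum at 4 (size 4, align 4) → ends 8
seq at 8 (size 8, align 8) → ends 16
ack at 16 (size 4, align 4) → ends 20
window at 20 (size 2, align 2) → ends 22
proto at 22 (size 1, align 1) → ends 23
pad 1 to align 8 for version
version at 24 (size 8, align 8) → ends 32
magic at 32 (size 32, align 8) → ends 64
ttl at 64 (size 1, align 1) → ends 65
tail pad 7 to reach multiple of 8
total 72 bytes, alignment 8
— Config2 —
magic at 0 (size 32, align 8) → ends 32
seq at 32 (size 8, align 8) → ends 40
version at 40 (size 8, align 8) → ends 48
payload_len at 48 (size 4, align 4) → ends 52
checksum at 52 (size 4, align 4) → ends 56
ack at 56 (size 4, align 4) → ends 60
window at 60 (size 2, align 2) → ends 62
proto at 62 (size 1, align 1) → ends 63
ttl at 63 (size 1, align 1) → ends 64
total 64 bytes, alignment 8
72 − 64 = 8

8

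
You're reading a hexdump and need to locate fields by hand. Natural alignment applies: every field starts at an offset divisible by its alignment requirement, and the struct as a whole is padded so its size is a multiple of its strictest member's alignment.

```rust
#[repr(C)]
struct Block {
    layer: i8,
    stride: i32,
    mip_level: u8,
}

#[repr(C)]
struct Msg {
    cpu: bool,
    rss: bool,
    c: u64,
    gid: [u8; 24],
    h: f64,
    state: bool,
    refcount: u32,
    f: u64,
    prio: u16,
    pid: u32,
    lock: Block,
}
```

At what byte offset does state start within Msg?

Block: @0: layer [1B, align 1] → 1; +3 pad (align 4); @4: stride [4B, align 4] → 8; @8: mip_level [1B, align 1] → 9; +3 tail pad (align 4); size 12, align 4
@0: cpu [1B, align 1] → 1
@1: rss [1B, align 1] → 2
+6 pad (align 8)
@8: c [8B, align 8] → 16
@16: gid [24B, align 1] → 40
@40: h [8B, align 8] → 48
@48: state [1B, align 1] → 49

48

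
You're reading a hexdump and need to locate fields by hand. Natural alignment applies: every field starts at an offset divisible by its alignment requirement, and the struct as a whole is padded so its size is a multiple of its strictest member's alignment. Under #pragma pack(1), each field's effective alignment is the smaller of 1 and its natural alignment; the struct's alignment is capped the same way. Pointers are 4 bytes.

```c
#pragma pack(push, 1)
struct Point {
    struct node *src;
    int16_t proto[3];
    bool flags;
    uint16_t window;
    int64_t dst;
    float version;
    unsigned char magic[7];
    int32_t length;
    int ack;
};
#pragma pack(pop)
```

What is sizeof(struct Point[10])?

400

@0: src [4B, align 1] → 4
@4: proto [6B, align 1] → 10
@10: flags [1B, align 1] → 11
@11: window [2B, align 1] → 13
@13: dst [8B, align 1] → 21
@21: version [4B, align 1] → 25
@25: magic [7B, align 1] → 32
@32: length [4B, align 1] → 36
@36: ack [4B, align 1] → 40
size 40, align 1
array of 10: 10 × 40 = 400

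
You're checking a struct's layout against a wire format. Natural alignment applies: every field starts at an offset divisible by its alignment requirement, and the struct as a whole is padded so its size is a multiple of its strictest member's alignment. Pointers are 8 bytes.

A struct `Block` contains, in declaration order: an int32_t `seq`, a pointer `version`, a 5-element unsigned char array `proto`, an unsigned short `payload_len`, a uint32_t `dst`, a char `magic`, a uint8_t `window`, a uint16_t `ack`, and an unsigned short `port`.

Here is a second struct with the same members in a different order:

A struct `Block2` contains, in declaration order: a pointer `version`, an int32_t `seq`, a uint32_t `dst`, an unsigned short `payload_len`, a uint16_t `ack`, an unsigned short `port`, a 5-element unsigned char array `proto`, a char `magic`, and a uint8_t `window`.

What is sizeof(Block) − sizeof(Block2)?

seq at 0 (size 4, align 4) → ends 4
pad 4 to align 8 for version
version at 8 (size 8, align 8) → ends 16
proto at 16 (size 5, align 1) → ends 21
pad 1 to align 2 for payload_len
payload_len at 22 (size 2, align 2) → ends 24
dst at 24 (size 4, align 4) → ends 28
magic at 28 (size 1, align 1) → ends 29
window at 29 (size 1, align 1) → ends 30
ack at 30 (size 2, align 2) → ends 32
port at 32 (size 2, align 2) → ends 34
tail pad 6 to reach multiple of 8
total 40 bytes, alignment 8
— Block2 —
version at 0 (size 8, align 8) → ends 8
seq at 8 (size 4, align 4) → ends 12
dst at 12 (size 4, align 4) → ends 16
payload_len at 16 (size 2, align 2) → ends 18
ack at 18 (size 2, align 2) → ends 20
port at 20 (size 2, align 2) → ends 22
proto at 22 (size 5, align 1) → ends 27
magic at 27 (size 1, align 1) → ends 28
window at 28 (size 1, align 1) → ends 29
tail pad 3 to reach multiple of 8
total 32 bytes, alignment 8
40 − 32 = 8

8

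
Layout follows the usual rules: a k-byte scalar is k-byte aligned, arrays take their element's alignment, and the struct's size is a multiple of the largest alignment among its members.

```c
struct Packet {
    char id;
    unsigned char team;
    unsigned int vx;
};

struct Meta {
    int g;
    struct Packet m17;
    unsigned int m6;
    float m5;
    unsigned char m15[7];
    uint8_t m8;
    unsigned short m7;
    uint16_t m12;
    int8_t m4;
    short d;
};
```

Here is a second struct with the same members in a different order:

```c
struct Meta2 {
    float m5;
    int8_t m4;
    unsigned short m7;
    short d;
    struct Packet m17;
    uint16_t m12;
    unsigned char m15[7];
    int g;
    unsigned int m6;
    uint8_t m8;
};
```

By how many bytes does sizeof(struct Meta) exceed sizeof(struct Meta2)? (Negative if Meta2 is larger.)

Packet: @0: id [1B, align 1] → 1; @1: team [1B, align 1] → 2; +2 pad (align 4); @4: vx [4B, align 4] → 8; size 8, align 4
@0: g [4B, align 4] → 4
@4: m17 [8B, align 4] → 12
@12: m6 [4B, align 4] → 16
@16: m5 [4B, align 4] → 20
@20: m15 [7B, align 1] → 27
@27: m8 [1B, align 1] → 28
@28: m7 [2B, align 2] → 30
@30: m12 [2B, align 2] → 32
@32: m4 [1B, align 1] → 33
+1 pad (align 2)
@34: d [2B, align 2] → 36
size 36, align 4
— Meta2 —
@0: m5 [4B, align 4] → 4
@4: m4 [1B, align 1] → 5
+1 pad (align 2)
@6: m7 [2B, align 2] → 8
@8: d [2B, align 2] → 10
+2 pad (align 4)
@12: m17 [8B, align 4] → 20
@20: m12 [2B, align 2] → 22
@22: m15 [7B, align 1] → 29
+3 pad (align 4)
@32: g [4B, align 4] → 36
@36: m6 [4B, align 4] → 40
@40: m8 [1B, align 1] → 41
+3 tail pad (align 4)
size 44, align 4
36 − 44 = -8

-8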